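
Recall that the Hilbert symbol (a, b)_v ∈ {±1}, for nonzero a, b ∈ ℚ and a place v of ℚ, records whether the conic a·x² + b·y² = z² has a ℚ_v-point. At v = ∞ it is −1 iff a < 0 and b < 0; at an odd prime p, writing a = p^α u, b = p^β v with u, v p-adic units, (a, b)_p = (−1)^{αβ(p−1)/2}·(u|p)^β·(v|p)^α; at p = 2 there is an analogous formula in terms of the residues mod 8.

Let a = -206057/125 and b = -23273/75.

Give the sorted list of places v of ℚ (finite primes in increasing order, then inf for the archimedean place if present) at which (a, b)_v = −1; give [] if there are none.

Mod squares: a ≡ -3565, b ≡ -51. Check v ∈ {∞, 2, 3, 5, 17, 23, 31, 37}.
v=17: a=17^2·(≡3), b=17^1·(≡6) mod 17; (3|17)=-1, (6|17)=-1; (−1)^{2·1·8}·(-1)^1·(-1)^2 = -1.
v=5: a=5^-3·(≡3), b=5^-2·(≡4) mod 5; (3|5)=-1, (4|5)=+1; (−1)^{-3·-2·2}·(-1)^-2·(+1)^-3 = +1.
v=37: a=37^0·(≡5), b=37^2·(≡20) mod 37; (5|37)=-1, (20|37)=-1; (−1)^{0·2·18}·(-1)^2·(-1)^0 = +1.
v=2: v_2(a)=0, v_2(b)=0; units ≡ 3, 5 (mod 8); ε·ε+αω+βω = 1·0+0·1+0·1 ≡ 0  ⇒  (a,b)_2 = +1.
v=∞: -3565 < 0 and -51 < 0  ⇒  (a,b)_∞ = -1.
v=31: a=31^1·(≡18), b=31^0·(≡3) mod 31; (18|31)=+1, (3|31)=-1; (−1)^{1·0·15}·(+1)^0·(-1)^1 = -1.
v=3: a=3^0·(≡2), b=3^-1·(≡1) mod 3; (2|3)=-1, (1|3)=+1; (−1)^{0·-1·1}·(-1)^-1·(+1)^0 = -1.
v=23: a=23^1·(≡8), b=23^0·(≡12) mod 23; (8|23)=+1, (12|23)=+1; (−1)^{1·0·11}·(+1)^0·(+1)^1 = +1.
|Ram(-3565, -51)| = 4, even; anisotropic at {3, 17, 31, ∞}.

[3, 17, 31, inf]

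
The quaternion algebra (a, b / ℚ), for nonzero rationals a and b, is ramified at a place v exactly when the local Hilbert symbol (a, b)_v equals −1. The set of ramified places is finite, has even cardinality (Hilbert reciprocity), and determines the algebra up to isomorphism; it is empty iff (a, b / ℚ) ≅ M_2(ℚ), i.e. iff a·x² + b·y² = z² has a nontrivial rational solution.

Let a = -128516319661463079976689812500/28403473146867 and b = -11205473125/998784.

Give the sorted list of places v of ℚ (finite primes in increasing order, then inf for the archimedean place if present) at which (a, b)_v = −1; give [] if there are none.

[29, 31, 37, inf]

Mod squares: a ≡ -1097679, b ≡ -2195358. Check v ∈ {∞, 2, 3, 5, 7, 11, 13, 17, 19, 29, 31, 37}.
v=31: a=31^5·(≡26), b=31^1·(≡11) mod 31; (26|31)=-1, (11|31)=-1; (−1)^{5·1·15}·(-1)^1·(-1)^5 = -1.
v=37: a=37^3·(≡16), b=37^1·(≡6) mod 37; (16|37)=+1, (6|37)=-1; (−1)^{3·1·18}·(+1)^1·(-1)^3 = -1.
v=7: a=7^-2·(≡6), b=7^2·(≡5) mod 7; (6|7)=-1, (5|7)=-1; (−1)^{-2·2·3}·(-1)^2·(-1)^-2 = +1.
v=2: v_2(a)=2, v_2(b)=-7; units ≡ 1, 1 (mod 8); ε·ε+αω+βω = 0·0+2·0+-7·0 ≡ 0  ⇒  (a,b)_2 = +1.
v=17: a=17^-4·(≡12), b=17^-2·(≡7) mod 17; (12|17)=-1, (7|17)=-1; (−1)^{-4·-2·8}·(-1)^-2·(-1)^-4 = +1.
v=19: a=19^2·(≡8), b=19^0·(≡1) mod 19; (8|19)=-1, (1|19)=+1; (−1)^{2·0·9}·(-1)^0·(+1)^2 = +1.
v=11: a=11^5·(≡1), b=11^1·(≡2) mod 11; (1|11)=+1, (2|11)=-1; (−1)^{5·1·5}·(+1)^1·(-1)^5 = +1.
v=29: a=29^3·(≡25), b=29^1·(≡12) mod 29; (25|29)=+1, (12|29)=-1; (−1)^{3·1·14}·(+1)^1·(-1)^3 = -1.
v=3: a=3^-5·(≡2), b=3^-3·(≡1) mod 3; (2|3)=-1, (1|3)=+1; (−1)^{-5·-3·1}·(-1)^-3·(+1)^-5 = +1.
v=∞: -1097679 < 0 and -2195358 < 0  ⇒  (a,b)_∞ = -1.
v=5: a=5^6·(≡1), b=5^4·(≡2) mod 5; (1|5)=+1, (2|5)=-1; (−1)^{6·4·2}·(+1)^4·(-1)^6 = +1.
v=13: a=13^-4·(≡8), b=13^0·(≡9) mod 13; (8|13)=-1, (9|13)=+1; (−1)^{-4·0·6}·(-1)^0·(+1)^-4 = +1.
(-1097679, -2195358 / ℚ) ramifies at {29, 31, 37, ∞}: a division algebra.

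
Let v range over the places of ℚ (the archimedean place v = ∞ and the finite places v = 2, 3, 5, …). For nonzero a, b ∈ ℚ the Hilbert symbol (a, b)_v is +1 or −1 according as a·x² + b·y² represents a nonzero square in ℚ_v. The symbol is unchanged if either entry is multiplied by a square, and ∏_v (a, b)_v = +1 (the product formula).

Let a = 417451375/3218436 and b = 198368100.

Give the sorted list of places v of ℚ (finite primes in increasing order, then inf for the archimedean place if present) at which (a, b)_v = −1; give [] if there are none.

Mod squares: a ≡ 55, b ≡ 161. Check v ∈ {∞, 2, 3, 5, 7, 11, 13, 19, 23, 29, 37}.
v=5: a=5^3·(≡1), b=5^2·(≡4) mod 5; (1|5)=+1, (4|5)=+1; (−1)^{3·2·2}·(+1)^2·(+1)^3 = +1.
v=37: a=37^0·(≡14), b=37^2·(≡8) mod 37; (14|37)=-1, (8|37)=-1; (−1)^{0·2·18}·(-1)^2·(-1)^0 = +1.
v=3: a=3^-2·(≡1), b=3^2·(≡2) mod 3; (1|3)=+1, (2|3)=-1; (−1)^{-2·2·1}·(+1)^2·(-1)^-2 = +1.
v=29: a=29^2·(≡17), b=29^0·(≡9) mod 29; (17|29)=-1, (9|29)=+1; (−1)^{2·0·14}·(-1)^0·(+1)^2 = +1.
v=23: a=23^-2·(≡13), b=23^1·(≡22) mod 23; (13|23)=+1, (22|23)=-1; (−1)^{-2·1·11}·(+1)^1·(-1)^-2 = +1.
v=∞: 55 > 0 and 161 > 0  ⇒  (a,b)_∞ = +1.
v=2: v_2(a)=-2, v_2(b)=2; units ≡ 7, 1 (mod 8); ε·ε+αω+βω = 1·0+-2·0+2·0 ≡ 0  ⇒  (a,b)_2 = +1.
v=11: a=11^1·(≡4), b=11^0·(≡7) mod 11; (4|11)=+1, (7|11)=-1; (−1)^{1·0·5}·(+1)^0·(-1)^1 = -1.
v=13: a=13^-2·(≡10), b=13^0·(≡8) mod 13; (10|13)=+1, (8|13)=-1; (−1)^{-2·0·6}·(+1)^0·(-1)^-2 = +1.
v=7: a=7^0·(≡3), b=7^1·(≡4) mod 7; (3|7)=-1, (4|7)=+1; (−1)^{0·1·3}·(-1)^1·(+1)^0 = -1.
v=19: a=19^2·(≡5), b=19^0·(≡6) mod 19; (5|19)=+1, (6|19)=+1; (−1)^{2·0·9}·(+1)^0·(+1)^2 = +1.
|Ram(55, 161)| = 2, even; anisotropic at {7, 11}.

[7, 11]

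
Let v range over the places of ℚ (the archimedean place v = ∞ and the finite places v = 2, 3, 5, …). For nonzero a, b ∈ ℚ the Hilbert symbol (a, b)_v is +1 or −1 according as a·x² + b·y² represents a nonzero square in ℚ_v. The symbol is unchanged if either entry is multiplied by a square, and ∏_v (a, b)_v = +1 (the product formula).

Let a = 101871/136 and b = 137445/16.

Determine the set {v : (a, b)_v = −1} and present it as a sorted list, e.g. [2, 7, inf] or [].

[2, 3, 7, 11]

Mod squares: a ≡ 7854, b ≡ 2805. Check v ∈ {∞, 2, 3, 5, 7, 11, 17}.
v=5: a=5^0·(≡1), b=5^1·(≡4) mod 5; (1|5)=+1, (4|5)=+1; (−1)^{0·1·2}·(+1)^1·(+1)^0 = +1.
v=7: a=7^3·(≡1), b=7^2·(≡6) mod 7; (1|7)=+1, (6|7)=-1; (−1)^{3·2·3}·(+1)^2·(-1)^3 = -1.
v=2: v_2(a)=-3, v_2(b)=-4; units ≡ 7, 5 (mod 8); ε·ε+αω+βω = 1·0+-3·1+-4·0 ≡ 1  ⇒  (a,b)_2 = -1.
v=∞: 7854 > 0 and 2805 > 0  ⇒  (a,b)_∞ = +1.
v=3: a=3^3·(≡2), b=3^1·(≡2) mod 3; (2|3)=-1, (2|3)=-1; (−1)^{3·1·1}·(-1)^1·(-1)^3 = -1.
v=11: a=11^1·(≡8), b=11^1·(≡2) mod 11; (8|11)=-1, (2|11)=-1; (−1)^{1·1·5}·(-1)^1·(-1)^1 = -1.
v=17: a=17^-1·(≡3), b=17^1·(≡7) mod 17; (3|17)=-1, (7|17)=-1; (−1)^{-1·1·8}·(-1)^1·(-1)^-1 = +1.
Ram(7854, 2805) = {2, 3, 7, 11}; no ℚ_2-point on the conic.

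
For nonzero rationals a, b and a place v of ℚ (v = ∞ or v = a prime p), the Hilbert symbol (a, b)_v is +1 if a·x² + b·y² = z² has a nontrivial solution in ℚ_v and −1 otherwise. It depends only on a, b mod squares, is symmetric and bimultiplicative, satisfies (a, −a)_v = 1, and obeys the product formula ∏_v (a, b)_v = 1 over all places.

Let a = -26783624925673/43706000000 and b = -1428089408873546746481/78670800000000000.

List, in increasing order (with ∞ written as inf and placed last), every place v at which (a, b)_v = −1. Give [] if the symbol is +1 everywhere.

[5, 7, 13, 17, 23, inf]

Mod squares: a ≡ -71162, b ≡ -20930. Check v ∈ {∞, 2, 3, 5, 7, 11, 13, 17, 23, 41}.
v=41: a=41^-2·(≡7), b=41^-2·(≡4) mod 41; (7|41)=-1, (4|41)=+1; (−1)^{-2·-2·20}·(-1)^-2·(+1)^-2 = +1.
v=13: a=13^-1·(≡1), b=13^-1·(≡7) mod 13; (1|13)=+1, (7|13)=-1; (−1)^{-1·-1·6}·(+1)^-1·(-1)^-1 = -1.
v=3: a=3^0·(≡1), b=3^-2·(≡1) mod 3; (1|3)=+1, (1|3)=+1; (−1)^{0·-2·1}·(+1)^-2·(+1)^0 = +1.
v=2: v_2(a)=-7, v_2(b)=-13; units ≡ 3, 7 (mod 8); ε·ε+αω+βω = 1·1+-7·0+-13·1 ≡ 0  ⇒  (a,b)_2 = +1.
v=17: a=17^3·(≡9), b=17^4·(≡5) mod 17; (9|17)=+1, (5|17)=-1; (−1)^{3·4·8}·(+1)^4·(-1)^3 = -1.
v=11: a=11^2·(≡2), b=11^4·(≡4) mod 11; (2|11)=-1, (4|11)=+1; (−1)^{2·4·5}·(-1)^4·(+1)^2 = +1.
v=23: a=23^5·(≡22), b=23^7·(≡10) mod 23; (22|23)=-1, (10|23)=-1; (−1)^{5·7·11}·(-1)^7·(-1)^5 = -1.
v=7: a=7^1·(≡3), b=7^3·(≡5) mod 7; (3|7)=-1, (5|7)=-1; (−1)^{1·3·3}·(-1)^3·(-1)^1 = -1.
v=∞: -71162 < 0 and -20930 < 0  ⇒  (a,b)_∞ = -1.
v=5: a=5^-6·(≡3), b=5^-11·(≡1) mod 5; (3|5)=-1, (1|5)=+1; (−1)^{-6·-11·2}·(-1)^-11·(+1)^-6 = -1.
(-71162, -20930 / ℚ) ramifies at {5, 7, 13, 17, 23, ∞}: a division algebra.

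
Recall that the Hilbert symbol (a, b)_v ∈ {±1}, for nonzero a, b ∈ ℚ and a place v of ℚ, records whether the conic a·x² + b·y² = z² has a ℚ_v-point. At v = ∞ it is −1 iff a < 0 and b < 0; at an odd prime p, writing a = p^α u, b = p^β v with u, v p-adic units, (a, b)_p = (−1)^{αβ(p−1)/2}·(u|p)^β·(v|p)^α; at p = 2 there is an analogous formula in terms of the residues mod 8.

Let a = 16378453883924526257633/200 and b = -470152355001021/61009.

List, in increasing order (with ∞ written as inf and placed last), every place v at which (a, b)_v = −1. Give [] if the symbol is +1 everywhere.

Mod squares: a ≡ 34, b ≡ -3387461. Check v ∈ {∞, 2, 3, 5, 7, 11, 13, 17, 19, 29, 37, 41}.
v=∞: 34 > 0 and -3387461 < 0  ⇒  (a,b)_∞ = +1.
v=37: a=37^2·(≡27), b=37^1·(≡2) mod 37; (27|37)=+1, (2|37)=-1; (−1)^{2·1·18}·(+1)^1·(-1)^2 = +1.
v=11: a=11^4·(≡4), b=11^3·(≡1) mod 11; (4|11)=+1, (1|11)=+1; (−1)^{4·3·5}·(+1)^3·(+1)^4 = +1.
v=17: a=17^3·(≡4), b=17^2·(≡11) mod 17; (4|17)=+1, (11|17)=-1; (−1)^{3·2·8}·(+1)^2·(-1)^3 = -1.
v=19: a=19^0·(≡3), b=19^-2·(≡4) mod 19; (3|19)=-1, (4|19)=+1; (−1)^{0·-2·9}·(-1)^-2·(+1)^0 = +1.
v=3: a=3^0·(≡1), b=3^4·(≡1) mod 3; (1|3)=+1, (1|3)=+1; (−1)^{0·4·1}·(+1)^4·(+1)^0 = +1.
v=13: a=13^0·(≡11), b=13^-2·(≡10) mod 13; (11|13)=-1, (10|13)=+1; (−1)^{0·-2·6}·(-1)^-2·(+1)^0 = +1.
v=5: a=5^-2·(≡1), b=5^0·(≡1) mod 5; (1|5)=+1, (1|5)=+1; (−1)^{-2·0·2}·(+1)^0·(+1)^-2 = +1.
v=2: v_2(a)=-3, v_2(b)=0; units ≡ 1, 3 (mod 8); ε·ε+αω+βω = 0·1+-3·1+0·0 ≡ 1  ⇒  (a,b)_2 = -1.
v=41: a=41^2·(≡35), b=41^1·(≡13) mod 41; (35|41)=-1, (13|41)=-1; (−1)^{2·1·20}·(-1)^1·(-1)^2 = -1.
v=29: a=29^2·(≡7), b=29^1·(≡8) mod 29; (7|29)=+1, (8|29)=-1; (−1)^{2·1·14}·(+1)^1·(-1)^2 = +1.
v=7: a=7^6·(≡3), b=7^3·(≡4) mod 7; (3|7)=-1, (4|7)=+1; (−1)^{6·3·3}·(-1)^3·(+1)^6 = -1.
Ram(34, -3387461) = {2, 7, 17, 41}; no ℚ_2-point on the conic.

[2, 7, 17, 41]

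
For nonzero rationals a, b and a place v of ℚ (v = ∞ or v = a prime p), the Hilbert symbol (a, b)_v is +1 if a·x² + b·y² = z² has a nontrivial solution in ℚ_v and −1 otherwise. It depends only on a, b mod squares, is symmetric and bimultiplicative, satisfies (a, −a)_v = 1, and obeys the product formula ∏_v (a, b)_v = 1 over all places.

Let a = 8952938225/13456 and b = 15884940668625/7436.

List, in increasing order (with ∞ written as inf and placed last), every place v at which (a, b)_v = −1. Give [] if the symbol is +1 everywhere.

Mod squares: a ≡ 209, b ≡ 124355. Check v ∈ {∞, 2, 3, 5, 7, 11, 13, 17, 19, 29}.
v=∞: 209 > 0 and 124355 > 0  ⇒  (a,b)_∞ = +1.
v=5: a=5^2·(≡4), b=5^3·(≡4) mod 5; (4|5)=+1, (4|5)=+1; (−1)^{2·3·2}·(+1)^3·(+1)^2 = +1.
v=11: a=11^3·(≡10), b=11^-1·(≡10) mod 11; (10|11)=-1, (10|11)=-1; (−1)^{3·-1·5}·(-1)^-1·(-1)^3 = -1.
v=29: a=29^-2·(≡5), b=29^0·(≡27) mod 29; (5|29)=+1, (27|29)=-1; (−1)^{-2·0·14}·(+1)^0·(-1)^-2 = +1.
v=19: a=19^1·(≡9), b=19^1·(≡17) mod 19; (9|19)=+1, (17|19)=+1; (−1)^{1·1·9}·(+1)^1·(+1)^1 = -1.
v=3: a=3^0·(≡2), b=3^4·(≡2) mod 3; (2|3)=-1, (2|3)=-1; (−1)^{0·4·1}·(-1)^4·(-1)^0 = +1.
v=2: v_2(a)=-4, v_2(b)=-2; units ≡ 1, 3 (mod 8); ε·ε+αω+βω = 0·1+-4·1+-2·0 ≡ 0  ⇒  (a,b)_2 = +1.
v=7: a=7^2·(≡6), b=7^5·(≡3) mod 7; (6|7)=-1, (3|7)=-1; (−1)^{2·5·3}·(-1)^5·(-1)^2 = -1.
v=17: a=17^2·(≡3), b=17^3·(≡12) mod 17; (3|17)=-1, (12|17)=-1; (−1)^{2·3·8}·(-1)^3·(-1)^2 = -1.
v=13: a=13^0·(≡10), b=13^-2·(≡3) mod 13; (10|13)=+1, (3|13)=+1; (−1)^{0·-2·6}·(+1)^-2·(+1)^0 = +1.
(209, 124355 / ℚ) ramifies at {7, 11, 17, 19}: a division algebra.

[7, 11, 17, 19]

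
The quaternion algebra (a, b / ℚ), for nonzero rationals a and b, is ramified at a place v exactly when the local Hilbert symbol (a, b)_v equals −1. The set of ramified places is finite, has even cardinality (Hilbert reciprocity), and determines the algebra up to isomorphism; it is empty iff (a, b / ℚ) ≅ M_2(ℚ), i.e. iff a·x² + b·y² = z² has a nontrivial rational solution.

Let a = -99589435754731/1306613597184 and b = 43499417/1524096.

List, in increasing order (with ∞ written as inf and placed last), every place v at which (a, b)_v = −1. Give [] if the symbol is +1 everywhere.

Mod squares: a ≡ -19, b ≡ 4278. Check v ∈ {∞, 2, 3, 7, 13, 19, 23, 31}.
v=19: a=19^3·(≡10), b=19^2·(≡12) mod 19; (10|19)=-1, (12|19)=-1; (−1)^{3·2·9}·(-1)^2·(-1)^3 = -1.
v=31: a=31^2·(≡3), b=31^1·(≡20) mod 31; (3|31)=-1, (20|31)=+1; (−1)^{2·1·15}·(-1)^1·(+1)^2 = -1.
v=7: a=7^-4·(≡4), b=7^-2·(≡1) mod 7; (4|7)=+1, (1|7)=+1; (−1)^{-4·-2·3}·(+1)^-2·(+1)^-4 = +1.
v=∞: -19 < 0 and 4278 > 0  ⇒  (a,b)_∞ = +1.
v=3: a=3^-12·(≡2), b=3^-5·(≡1) mod 3; (2|3)=-1, (1|3)=+1; (−1)^{-12·-5·1}·(-1)^-5·(+1)^-12 = -1.
v=23: a=23^2·(≡18), b=23^1·(≡12) mod 23; (18|23)=+1, (12|23)=+1; (−1)^{2·1·11}·(+1)^1·(+1)^2 = +1.
v=2: v_2(a)=-10, v_2(b)=-7; units ≡ 5, 3 (mod 8); ε·ε+αω+βω = 0·1+-10·1+-7·1 ≡ 1  ⇒  (a,b)_2 = -1.
v=13: a=13^4·(≡6), b=13^2·(≡3) mod 13; (6|13)=-1, (3|13)=+1; (−1)^{4·2·6}·(-1)^2·(+1)^4 = +1.
Ram(-19, 4278) = {2, 3, 19, 31}; no ℚ_2-point on the conic.

[2, 3, 19, 31]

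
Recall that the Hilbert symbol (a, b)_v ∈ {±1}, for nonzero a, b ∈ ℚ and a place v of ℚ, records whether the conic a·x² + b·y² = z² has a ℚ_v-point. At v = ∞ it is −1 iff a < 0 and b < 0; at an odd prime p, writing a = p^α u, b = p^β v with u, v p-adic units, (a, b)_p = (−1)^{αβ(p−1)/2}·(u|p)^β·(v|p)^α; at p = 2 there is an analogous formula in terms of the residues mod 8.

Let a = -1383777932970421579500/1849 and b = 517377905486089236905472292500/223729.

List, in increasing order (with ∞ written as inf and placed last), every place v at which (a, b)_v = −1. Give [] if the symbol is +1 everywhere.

[5, 13]

(a, b) ≡ (-195, 357) mod (ℚ^×)²; places V = {2, 3, 5, 7, 11, 13, 17, 19, 43, 53, ∞}.
(a,b)_53: α=2, u≡17; β=2, v≡39 (mod 53); (17|53)=+1, (39|53)=-1; sign (−1)^0·+1^2·-1^2 = +1.
(a,b)_19: α=4, u≡10; β=6, v≡13 (mod 19); (10|19)=-1, (13|19)=-1; sign (−1)^0·-1^6·-1^4 = +1.
(a,b)_3: α=5, u≡1; β=13, v≡2 (mod 3); (1|3)=+1, (2|3)=-1; sign (−1)^1·+1^13·-1^5 = +1.
(a,b)_5: α=3, u≡1; β=4, v≡2 (mod 5); (1|5)=+1, (2|5)=-1; sign (−1)^0·+1^4·-1^3 = -1.
(a,b)_∞: sgn(-195)=−, sgn(357)=+, so +1.
(a,b)_43: α=-2, u≡33; β=-2, v≡36 (mod 43); (33|43)=-1, (36|43)=+1; sign (−1)^0·-1^-2·+1^-2 = +1.
(a,b)_2: α=2, β=2; u≡5, v≡5 (mod 8); ε(u)ε(v)=0·0, αω(v)=2·1, βω(u)=2·1; sum ≡ 0  ⇒  +1.
(a,b)_7: α=2, u≡1; β=1, v≡4 (mod 7); (1|7)=+1, (4|7)=+1; sign (−1)^0·+1^1·+1^2 = +1.
(a,b)_11: α=0, u≡3; β=-2, v≡1 (mod 11); (3|11)=+1, (1|11)=+1; sign (−1)^0·+1^-2·+1^0 = +1.
(a,b)_17: α=2, u≡8; β=3, v≡15 (mod 17); (8|17)=+1, (15|17)=+1; sign (−1)^0·+1^3·+1^2 = +1.
(a,b)_13: α=3, u≡2; β=4, v≡7 (mod 13); (2|13)=-1, (7|13)=-1; sign (−1)^0·-1^4·-1^3 = -1.
|Ram(-195, 357)| = 2, even; anisotropic at {5, 13}.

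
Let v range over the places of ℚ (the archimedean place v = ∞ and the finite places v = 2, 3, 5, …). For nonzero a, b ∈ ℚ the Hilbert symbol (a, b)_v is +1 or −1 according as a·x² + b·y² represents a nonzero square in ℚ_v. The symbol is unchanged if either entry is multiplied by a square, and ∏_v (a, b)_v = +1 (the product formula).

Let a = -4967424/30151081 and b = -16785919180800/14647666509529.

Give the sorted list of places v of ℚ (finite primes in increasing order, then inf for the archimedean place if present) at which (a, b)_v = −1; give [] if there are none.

(a, b) ≡ (-11, -3) mod (ℚ^×)²; places V = {2, 3, 5, 7, 11, 17, 19, 41, ∞}.
(a,b)_2: α=10, β=22; u≡5, v≡5 (mod 8); ε(u)ε(v)=0·0, αω(v)=10·1, βω(u)=22·1; sum ≡ 0  ⇒  +1.
(a,b)_41: α=0, u≡6; β=-2, v≡22 (mod 41); (6|41)=-1, (22|41)=-1; sign (−1)^0·-1^-2·-1^0 = +1.
(a,b)_3: α=2, u≡1; β=3, v≡2 (mod 3); (1|3)=+1, (2|3)=-1; sign (−1)^0·+1^3·-1^2 = +1.
(a,b)_∞: sgn(-11)=−, sgn(-3)=−, so -1.
(a,b)_5: α=0, u≡1; β=2, v≡2 (mod 5); (1|5)=+1, (2|5)=-1; sign (−1)^0·+1^2·-1^0 = +1.
(a,b)_11: α=1, u≡8; β=2, v≡7 (mod 11); (8|11)=-1, (7|11)=-1; sign (−1)^0·-1^2·-1^1 = -1.
(a,b)_19: α=-2, u≡15; β=-2, v≡5 (mod 19); (15|19)=-1, (5|19)=+1; sign (−1)^0·-1^-2·+1^-2 = +1.
(a,b)_7: α=2, u≡6; β=2, v≡4 (mod 7); (6|7)=-1, (4|7)=+1; sign (−1)^0·-1^2·+1^2 = +1.
(a,b)_17: α=-4, u≡11; β=-6, v≡7 (mod 17); (11|17)=-1, (7|17)=-1; sign (−1)^0·-1^-6·-1^-4 = +1.
Ram(-11, -3) = {11, ∞}; no ℚ_11-point on the conic.

[11, inf]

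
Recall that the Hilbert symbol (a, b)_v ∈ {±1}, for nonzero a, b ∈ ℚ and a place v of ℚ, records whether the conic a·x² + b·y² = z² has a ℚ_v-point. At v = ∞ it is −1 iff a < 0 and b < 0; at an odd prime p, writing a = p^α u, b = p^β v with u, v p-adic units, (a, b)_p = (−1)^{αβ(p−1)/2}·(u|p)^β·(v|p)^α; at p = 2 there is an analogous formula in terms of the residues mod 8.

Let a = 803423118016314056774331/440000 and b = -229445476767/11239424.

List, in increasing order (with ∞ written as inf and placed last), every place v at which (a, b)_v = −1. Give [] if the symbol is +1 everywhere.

Mod squares: a ≡ 1001, b ≡ -9282. Check v ∈ {∞, 2, 3, 5, 7, 11, 13, 17, 29, 53}.
v=29: a=29^2·(≡26), b=29^0·(≡3) mod 29; (26|29)=-1, (3|29)=-1; (−1)^{2·0·14}·(-1)^0·(-1)^2 = +1.
v=3: a=3^12·(≡2), b=3^7·(≡2) mod 3; (2|3)=-1, (2|3)=-1; (−1)^{12·7·1}·(-1)^7·(-1)^12 = -1.
v=11: a=11^-1·(≡4), b=11^0·(≡6) mod 11; (4|11)=+1, (6|11)=-1; (−1)^{-1·0·5}·(+1)^0·(-1)^-1 = -1.
v=17: a=17^4·(≡13), b=17^1·(≡13) mod 17; (13|17)=+1, (13|17)=+1; (−1)^{4·1·8}·(+1)^1·(+1)^4 = +1.
v=7: a=7^3·(≡3), b=7^-3·(≡4) mod 7; (3|7)=-1, (4|7)=+1; (−1)^{3·-3·3}·(-1)^-3·(+1)^3 = +1.
v=2: v_2(a)=-6, v_2(b)=-15; units ≡ 1, 7 (mod 8); ε·ε+αω+βω = 0·1+-6·0+-15·0 ≡ 0  ⇒  (a,b)_2 = +1.
v=13: a=13^7·(≡1), b=13^3·(≡1) mod 13; (1|13)=+1, (1|13)=+1; (−1)^{7·3·6}·(+1)^3·(+1)^7 = +1.
v=5: a=5^-4·(≡4), b=5^0·(≡2) mod 5; (4|5)=+1, (2|5)=-1; (−1)^{-4·0·2}·(+1)^0·(-1)^-4 = +1.
v=∞: 1001 > 0 and -9282 < 0  ⇒  (a,b)_∞ = +1.
v=53: a=53^0·(≡9), b=53^2·(≡7) mod 53; (9|53)=+1, (7|53)=+1; (−1)^{0·2·26}·(+1)^2·(+1)^0 = +1.
Ram(1001, -9282) = {3, 11}; no ℚ_3-point on the conic.

[3, 11]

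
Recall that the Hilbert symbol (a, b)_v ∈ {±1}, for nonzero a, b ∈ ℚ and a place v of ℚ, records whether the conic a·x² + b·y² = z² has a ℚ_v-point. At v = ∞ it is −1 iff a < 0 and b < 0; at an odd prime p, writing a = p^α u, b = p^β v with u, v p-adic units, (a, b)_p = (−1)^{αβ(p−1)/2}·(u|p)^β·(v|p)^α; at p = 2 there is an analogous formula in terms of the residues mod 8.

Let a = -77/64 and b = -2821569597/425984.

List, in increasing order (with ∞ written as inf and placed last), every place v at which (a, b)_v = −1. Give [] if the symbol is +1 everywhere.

[7, 19, 23, inf]

Mod squares: a ≡ -77, b ≡ -11362. Check v ∈ {∞, 2, 3, 7, 11, 13, 19, 23}.
v=2: v_2(a)=-6, v_2(b)=-15; units ≡ 3, 7 (mod 8); ε·ε+αω+βω = 1·1+-6·0+-15·1 ≡ 0  ⇒  (a,b)_2 = +1.
v=13: a=13^0·(≡12), b=13^-1·(≡3) mod 13; (12|13)=+1, (3|13)=+1; (−1)^{0·-1·6}·(+1)^-1·(+1)^0 = +1.
v=23: a=23^0·(≡20), b=23^1·(≡1) mod 23; (20|23)=-1, (1|23)=+1; (−1)^{0·1·11}·(-1)^1·(+1)^0 = -1.
v=3: a=3^0·(≡1), b=3^2·(≡2) mod 3; (1|3)=+1, (2|3)=-1; (−1)^{0·2·1}·(+1)^2·(-1)^0 = +1.
v=11: a=11^1·(≡9), b=11^4·(≡4) mod 11; (9|11)=+1, (4|11)=+1; (−1)^{1·4·5}·(+1)^4·(+1)^1 = +1.
v=∞: -77 < 0 and -11362 < 0  ⇒  (a,b)_∞ = -1.
v=7: a=7^1·(≡3), b=7^2·(≡3) mod 7; (3|7)=-1, (3|7)=-1; (−1)^{1·2·3}·(-1)^2·(-1)^1 = -1.
v=19: a=19^0·(≡8), b=19^1·(≡13) mod 19; (8|19)=-1, (13|19)=-1; (−1)^{0·1·9}·(-1)^1·(-1)^0 = -1.
(-77, -11362 / ℚ) ramifies at {7, 19, 23, ∞}: a division algebra.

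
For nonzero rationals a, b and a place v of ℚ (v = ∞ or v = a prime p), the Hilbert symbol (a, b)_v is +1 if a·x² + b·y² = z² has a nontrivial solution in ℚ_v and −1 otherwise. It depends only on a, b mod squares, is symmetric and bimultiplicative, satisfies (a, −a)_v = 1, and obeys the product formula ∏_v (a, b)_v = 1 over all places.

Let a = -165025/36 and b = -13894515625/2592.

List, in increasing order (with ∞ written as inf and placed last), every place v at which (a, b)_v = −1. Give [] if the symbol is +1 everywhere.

[2, 7, 23, inf]

(a, b) ≡ (-6601, -2) mod (ℚ^×)²; places V = {2, 3, 5, 7, 23, 41, ∞}.
(a,b)_3: α=-2, u≡2; β=-4, v≡1 (mod 3); (2|3)=-1, (1|3)=+1; sign (−1)^0·-1^-4·+1^-2 = +1.
(a,b)_41: α=1, u≡26; β=2, v≡20 (mod 41); (26|41)=-1, (20|41)=+1; sign (−1)^0·-1^2·+1^1 = +1.
(a,b)_7: α=1, u≡1; β=0, v≡5 (mod 7); (1|7)=+1, (5|7)=-1; sign (−1)^0·+1^0·-1^1 = -1.
(a,b)_5: α=2, u≡4; β=6, v≡3 (mod 5); (4|5)=+1, (3|5)=-1; sign (−1)^0·+1^6·-1^2 = +1.
(a,b)_23: α=1, u≡16; β=2, v≡22 (mod 23); (16|23)=+1, (22|23)=-1; sign (−1)^0·+1^2·-1^1 = -1.
(a,b)_∞: sgn(-6601)=−, sgn(-2)=−, so -1.
(a,b)_2: α=-2, β=-5; u≡7, v≡7 (mod 8); ε(u)ε(v)=1·1, αω(v)=-2·0, βω(u)=-5·0; sum ≡ 1  ⇒  -1.
|Ram(-6601, -2)| = 4, even; anisotropic at {2, 7, 23, ∞}.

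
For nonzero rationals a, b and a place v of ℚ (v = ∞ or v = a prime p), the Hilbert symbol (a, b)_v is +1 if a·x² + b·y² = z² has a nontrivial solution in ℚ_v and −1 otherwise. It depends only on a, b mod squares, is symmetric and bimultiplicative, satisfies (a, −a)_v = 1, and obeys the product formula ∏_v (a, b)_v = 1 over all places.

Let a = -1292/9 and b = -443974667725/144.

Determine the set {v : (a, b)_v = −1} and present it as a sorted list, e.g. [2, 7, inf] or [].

[17, inf]

Mod squares: a ≡ -323, b ≡ -589. Check v ∈ {∞, 2, 3, 5, 17, 19, 31}.
v=2: v_2(a)=2, v_2(b)=-4; units ≡ 5, 3 (mod 8); ε·ε+αω+βω = 0·1+2·1+-4·1 ≡ 0  ⇒  (a,b)_2 = +1.
v=31: a=31^0·(≡8), b=31^1·(≡23) mod 31; (8|31)=+1, (23|31)=-1; (−1)^{0·1·15}·(+1)^1·(-1)^0 = +1.
v=19: a=19^1·(≡3), b=19^3·(≡11) mod 19; (3|19)=-1, (11|19)=+1; (−1)^{1·3·9}·(-1)^3·(+1)^1 = +1.
v=∞: -323 < 0 and -589 < 0  ⇒  (a,b)_∞ = -1.
v=17: a=17^1·(≡1), b=17^4·(≡7) mod 17; (1|17)=+1, (7|17)=-1; (−1)^{1·4·8}·(+1)^4·(-1)^1 = -1.
v=3: a=3^-2·(≡1), b=3^-2·(≡2) mod 3; (1|3)=+1, (2|3)=-1; (−1)^{-2·-2·1}·(+1)^-2·(-1)^-2 = +1.
v=5: a=5^0·(≡2), b=5^2·(≡4) mod 5; (2|5)=-1, (4|5)=+1; (−1)^{0·2·2}·(-1)^2·(+1)^0 = +1.
|Ram(-323, -589)| = 2, even; anisotropic at {17, ∞}.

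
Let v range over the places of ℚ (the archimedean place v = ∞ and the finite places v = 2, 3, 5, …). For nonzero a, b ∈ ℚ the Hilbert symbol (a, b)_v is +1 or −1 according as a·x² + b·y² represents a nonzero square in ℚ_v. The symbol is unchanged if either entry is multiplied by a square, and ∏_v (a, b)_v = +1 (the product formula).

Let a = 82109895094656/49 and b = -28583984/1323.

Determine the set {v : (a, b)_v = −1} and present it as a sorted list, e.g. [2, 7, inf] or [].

[2, 3, 13, 31]

Mod squares: a ≡ 806, b ≡ -33. Check v ∈ {∞, 2, 3, 7, 11, 13, 31}.
v=2: v_2(a)=7, v_2(b)=4; units ≡ 3, 7 (mod 8); ε·ε+αω+βω = 1·1+7·0+4·1 ≡ 1  ⇒  (a,b)_2 = -1.
v=13: a=13^3·(≡12), b=13^2·(≡2) mod 13; (12|13)=+1, (2|13)=-1; (−1)^{3·2·6}·(+1)^2·(-1)^3 = -1.
v=7: a=7^-2·(≡2), b=7^-2·(≡2) mod 7; (2|7)=+1, (2|7)=+1; (−1)^{-2·-2·3}·(+1)^-2·(+1)^-2 = +1.
v=11: a=11^2·(≡9), b=11^1·(≡10) mod 11; (9|11)=+1, (10|11)=-1; (−1)^{2·1·5}·(+1)^1·(-1)^2 = +1.
v=31: a=31^3·(≡30), b=31^2·(≡17) mod 31; (30|31)=-1, (17|31)=-1; (−1)^{3·2·15}·(-1)^2·(-1)^3 = -1.
v=∞: 806 > 0 and -33 < 0  ⇒  (a,b)_∞ = +1.
v=3: a=3^4·(≡2), b=3^-3·(≡1) mod 3; (2|3)=-1, (1|3)=+1; (−1)^{4·-3·1}·(-1)^-3·(+1)^4 = -1.
(806, -33 / ℚ) ramifies at {2, 3, 13, 31}: a division algebra.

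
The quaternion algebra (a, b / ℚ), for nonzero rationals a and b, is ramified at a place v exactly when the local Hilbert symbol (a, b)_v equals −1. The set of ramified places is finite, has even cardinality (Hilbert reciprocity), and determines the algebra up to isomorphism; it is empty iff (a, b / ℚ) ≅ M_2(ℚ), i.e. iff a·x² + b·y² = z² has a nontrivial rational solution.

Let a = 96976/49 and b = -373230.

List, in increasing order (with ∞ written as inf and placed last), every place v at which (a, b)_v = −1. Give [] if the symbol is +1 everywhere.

Mod squares: a ≡ 6061, b ≡ -41470. Check v ∈ {∞, 2, 3, 5, 7, 11, 13, 19, 29}.
v=∞: 6061 > 0 and -41470 < 0  ⇒  (a,b)_∞ = +1.
v=11: a=11^1·(≡1), b=11^1·(≡5) mod 11; (1|11)=+1, (5|11)=+1; (−1)^{1·1·5}·(+1)^1·(+1)^1 = -1.
v=7: a=7^-2·(≡5), b=7^0·(≡3) mod 7; (5|7)=-1, (3|7)=-1; (−1)^{-2·0·3}·(-1)^0·(-1)^-2 = +1.
v=13: a=13^0·(≡10), b=13^1·(≡7) mod 13; (10|13)=+1, (7|13)=-1; (−1)^{0·1·6}·(+1)^1·(-1)^0 = +1.
v=3: a=3^0·(≡1), b=3^2·(≡2) mod 3; (1|3)=+1, (2|3)=-1; (−1)^{0·2·1}·(+1)^2·(-1)^0 = +1.
v=19: a=19^1·(≡8), b=19^0·(≡6) mod 19; (8|19)=-1, (6|19)=+1; (−1)^{1·0·9}·(-1)^0·(+1)^1 = +1.
v=2: v_2(a)=4, v_2(b)=1; units ≡ 5, 1 (mod 8); ε·ε+αω+βω = 0·0+4·0+1·1 ≡ 1  ⇒  (a,b)_2 = -1.
v=5: a=5^0·(≡4), b=5^1·(≡4) mod 5; (4|5)=+1, (4|5)=+1; (−1)^{0·1·2}·(+1)^1·(+1)^0 = +1.
v=29: a=29^1·(≡28), b=29^1·(≡6) mod 29; (28|29)=+1, (6|29)=+1; (−1)^{1·1·14}·(+1)^1·(+1)^1 = +1.
|Ram(6061, -41470)| = 2, even; anisotropic at {2, 11}.

[2, 11]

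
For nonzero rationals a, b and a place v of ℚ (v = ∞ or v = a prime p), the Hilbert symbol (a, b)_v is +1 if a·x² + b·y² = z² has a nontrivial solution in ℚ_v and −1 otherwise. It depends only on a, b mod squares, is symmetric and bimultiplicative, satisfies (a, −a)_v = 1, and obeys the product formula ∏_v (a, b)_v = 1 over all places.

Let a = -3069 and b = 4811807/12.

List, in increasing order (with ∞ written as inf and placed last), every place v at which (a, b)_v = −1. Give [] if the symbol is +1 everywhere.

(a, b) ≡ (-341, 119301) mod (ℚ^×)²; places V = {2, 3, 7, 11, 13, 19, 23, 31, ∞}.
(a,b)_31: α=1, u≡25; β=0, v≡17 (mod 31); (25|31)=+1, (17|31)=-1; sign (−1)^0·+1^0·-1^1 = -1.
(a,b)_23: α=0, u≡13; β=1, v≡2 (mod 23); (13|23)=+1, (2|23)=+1; sign (−1)^0·+1^1·+1^0 = +1.
(a,b)_3: α=2, u≡1; β=-1, v≡2 (mod 3); (1|3)=+1, (2|3)=-1; sign (−1)^0·+1^-1·-1^2 = +1.
(a,b)_∞: sgn(-341)=−, sgn(119301)=+, so +1.
(a,b)_13: α=0, u≡12; β=1, v≡10 (mod 13); (12|13)=+1, (10|13)=+1; sign (−1)^0·+1^1·+1^0 = +1.
(a,b)_11: α=1, u≡7; β=2, v≡2 (mod 11); (7|11)=-1, (2|11)=-1; sign (−1)^0·-1^2·-1^1 = -1.
(a,b)_19: α=0, u≡9; β=1, v≡16 (mod 19); (9|19)=+1, (16|19)=+1; sign (−1)^0·+1^1·+1^0 = +1.
(a,b)_2: α=0, β=-2; u≡3, v≡5 (mod 8); ε(u)ε(v)=1·0, αω(v)=0·1, βω(u)=-2·1; sum ≡ 0  ⇒  +1.
(a,b)_7: α=0, u≡4; β=1, v≡3 (mod 7); (4|7)=+1, (3|7)=-1; sign (−1)^0·+1^1·-1^0 = +1.
|Ram(-341, 119301)| = 2, even; anisotropic at {11, 31}.

[11, 31]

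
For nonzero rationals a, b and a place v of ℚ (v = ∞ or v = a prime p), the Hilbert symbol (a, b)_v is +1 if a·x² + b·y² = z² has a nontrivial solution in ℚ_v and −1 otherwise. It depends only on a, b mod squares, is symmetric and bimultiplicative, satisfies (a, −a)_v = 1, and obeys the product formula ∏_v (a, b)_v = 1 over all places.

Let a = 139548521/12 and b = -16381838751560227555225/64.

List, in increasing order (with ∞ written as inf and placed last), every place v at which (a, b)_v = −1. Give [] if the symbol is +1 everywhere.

(a, b) ≡ (483, -33649) mod (ℚ^×)²; places V = {2, 3, 5, 7, 11, 19, 23, ∞}.
(a,b)_3: α=-1, u≡2; β=0, v≡2 (mod 3); (2|3)=-1, (2|3)=-1; sign (−1)^0·-1^0·-1^-1 = -1.
(a,b)_2: α=-2, β=-6; u≡3, v≡7 (mod 8); ε(u)ε(v)=1·1, αω(v)=-2·0, βω(u)=-6·1; sum ≡ 1  ⇒  -1.
(a,b)_5: α=0, u≡3; β=2, v≡4 (mod 5); (3|5)=-1, (4|5)=+1; sign (−1)^0·-1^2·+1^0 = +1.
(a,b)_∞: sgn(483)=+, sgn(-33649)=−, so +1.
(a,b)_11: α=0, u≡2; β=1, v≡6 (mod 11); (2|11)=-1, (6|11)=-1; sign (−1)^0·-1^1·-1^0 = -1.
(a,b)_7: α=5, u≡3; β=11, v≡1 (mod 7); (3|7)=-1, (1|7)=+1; sign (−1)^1·-1^11·+1^5 = +1.
(a,b)_23: α=1, u≡15; β=3, v≡16 (mod 23); (15|23)=-1, (16|23)=+1; sign (−1)^1·-1^3·+1^1 = +1.
(a,b)_19: α=2, u≡10; β=5, v≡15 (mod 19); (10|19)=-1, (15|19)=-1; sign (−1)^0·-1^5·-1^2 = -1.
|Ram(483, -33649)| = 4, even; anisotropic at {2, 3, 11, 19}.

[2, 3, 11, 19]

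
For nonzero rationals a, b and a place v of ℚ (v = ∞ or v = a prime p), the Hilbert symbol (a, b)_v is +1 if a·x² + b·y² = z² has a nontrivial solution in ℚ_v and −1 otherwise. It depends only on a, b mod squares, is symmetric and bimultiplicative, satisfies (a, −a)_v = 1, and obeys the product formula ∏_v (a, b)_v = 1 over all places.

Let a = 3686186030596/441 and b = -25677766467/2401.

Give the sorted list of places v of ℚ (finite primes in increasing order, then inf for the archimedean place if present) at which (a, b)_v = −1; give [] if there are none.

[17, 19]

(a, b) ≡ (8833081, -27347) mod (ℚ^×)²; places V = {2, 3, 7, 17, 19, 23, 29, 41, ∞}.
(a,b)_2: α=2, β=0; u≡1, v≡5 (mod 8); ε(u)ε(v)=0·0, αω(v)=2·1, βω(u)=0·0; sum ≡ 0  ⇒  +1.
(a,b)_∞: sgn(8833081)=+, sgn(-27347)=−, so +1.
(a,b)_29: α=1, u≡2; β=1, v≡12 (mod 29); (2|29)=-1, (12|29)=-1; sign (−1)^0·-1^1·-1^1 = +1.
(a,b)_3: α=-2, u≡1; β=2, v≡1 (mod 3); (1|3)=+1, (1|3)=+1; sign (−1)^0·+1^2·+1^-2 = +1.
(a,b)_23: α=1, u≡16; β=1, v≡7 (mod 23); (16|23)=+1, (7|23)=-1; sign (−1)^1·+1^1·-1^1 = +1.
(a,b)_7: α=-2, u≡3; β=-4, v≡4 (mod 7); (3|7)=-1, (4|7)=+1; sign (−1)^0·-1^-4·+1^-2 = +1.
(a,b)_19: α=3, u≡9; β=2, v≡18 (mod 19); (9|19)=+1, (18|19)=-1; sign (−1)^0·+1^2·-1^3 = -1.
(a,b)_41: α=1, u≡17; β=1, v≡35 (mod 41); (17|41)=-1, (35|41)=-1; sign (−1)^0·-1^1·-1^1 = +1.
(a,b)_17: α=3, u≡5; β=2, v≡3 (mod 17); (5|17)=-1, (3|17)=-1; sign (−1)^0·-1^2·-1^3 = -1.
(8833081, -27347 / ℚ) ramifies at {17, 19}: a division algebra.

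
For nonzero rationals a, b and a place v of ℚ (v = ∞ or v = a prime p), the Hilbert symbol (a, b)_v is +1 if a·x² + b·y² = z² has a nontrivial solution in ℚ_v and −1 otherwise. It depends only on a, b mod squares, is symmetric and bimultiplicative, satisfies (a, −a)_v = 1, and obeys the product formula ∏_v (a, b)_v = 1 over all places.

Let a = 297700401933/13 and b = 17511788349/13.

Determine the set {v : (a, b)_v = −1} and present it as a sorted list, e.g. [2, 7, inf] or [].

Mod squares: a ≡ 4121689, b ≡ 70068713. Check v ∈ {∞, 2, 3, 11, 13, 17, 19, 37, 41}.
v=13: a=13^-1·(≡12), b=13^-1·(≡3) mod 13; (12|13)=+1, (3|13)=+1; (−1)^{-1·-1·6}·(+1)^-1·(+1)^-1 = +1.
v=3: a=3^2·(≡1), b=3^2·(≡2) mod 3; (1|3)=+1, (2|3)=-1; (−1)^{2·2·1}·(+1)^2·(-1)^2 = +1.
v=41: a=41^1·(≡29), b=41^1·(≡21) mod 41; (29|41)=-1, (21|41)=+1; (−1)^{1·1·20}·(-1)^1·(+1)^1 = -1.
v=∞: 4121689 > 0 and 70068713 > 0  ⇒  (a,b)_∞ = +1.
v=19: a=19^3·(≡8), b=19^3·(≡15) mod 19; (8|19)=-1, (15|19)=-1; (−1)^{3·3·9}·(-1)^3·(-1)^3 = -1.
v=17: a=17^2·(≡7), b=17^1·(≡7) mod 17; (7|17)=-1, (7|17)=-1; (−1)^{2·1·8}·(-1)^1·(-1)^2 = -1.
v=2: v_2(a)=0, v_2(b)=0; units ≡ 1, 1 (mod 8); ε·ε+αω+βω = 0·0+0·0+0·0 ≡ 0  ⇒  (a,b)_2 = +1.
v=11: a=11^1·(≡7), b=11^1·(≡3) mod 11; (7|11)=-1, (3|11)=+1; (−1)^{1·1·5}·(-1)^1·(+1)^1 = +1.
v=37: a=37^1·(≡26), b=37^1·(≡32) mod 37; (26|37)=+1, (32|37)=-1; (−1)^{1·1·18}·(+1)^1·(-1)^1 = -1.
Ram(4121689, 70068713) = {17, 19, 37, 41}; no ℚ_17-point on the conic.

[17, 19, 37, 41]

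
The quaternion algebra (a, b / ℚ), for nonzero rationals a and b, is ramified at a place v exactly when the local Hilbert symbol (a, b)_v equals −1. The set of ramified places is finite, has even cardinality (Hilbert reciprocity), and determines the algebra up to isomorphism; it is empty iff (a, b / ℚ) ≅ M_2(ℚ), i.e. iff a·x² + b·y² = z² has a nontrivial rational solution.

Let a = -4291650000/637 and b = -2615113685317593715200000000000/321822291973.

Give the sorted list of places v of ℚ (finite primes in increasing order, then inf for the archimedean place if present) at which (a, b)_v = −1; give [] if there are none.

[2, 5, 17, inf]

Mod squares: a ≡ -2145, b ≡ -36465. Check v ∈ {∞, 2, 3, 5, 7, 11, 13, 17, 19, 23, 29}.
v=17: a=17^2·(≡14), b=17^5·(≡3) mod 17; (14|17)=-1, (3|17)=-1; (−1)^{2·5·8}·(-1)^5·(-1)^2 = -1.
v=7: a=7^-2·(≡1), b=7^-4·(≡5) mod 7; (1|7)=+1, (5|7)=-1; (−1)^{-2·-4·3}·(+1)^-4·(-1)^-2 = +1.
v=19: a=19^0·(≡8), b=19^-2·(≡2) mod 19; (8|19)=-1, (2|19)=-1; (−1)^{0·-2·9}·(-1)^-2·(-1)^0 = +1.
v=11: a=11^1·(≡9), b=11^3·(≡7) mod 11; (9|11)=+1, (7|11)=-1; (−1)^{1·3·5}·(+1)^3·(-1)^1 = +1.
v=∞: -2145 < 0 and -36465 < 0  ⇒  (a,b)_∞ = -1.
v=3: a=3^3·(≡2), b=3^5·(≡1) mod 3; (2|3)=-1, (1|3)=+1; (−1)^{3·5·1}·(-1)^5·(+1)^3 = +1.
v=23: a=23^0·(≡14), b=23^2·(≡3) mod 23; (14|23)=-1, (3|23)=+1; (−1)^{0·2·11}·(-1)^2·(+1)^0 = +1.
v=13: a=13^-1·(≡9), b=13^-5·(≡3) mod 13; (9|13)=+1, (3|13)=+1; (−1)^{-1·-5·6}·(+1)^-5·(+1)^-1 = +1.
v=5: a=5^5·(≡1), b=5^11·(≡3) mod 5; (1|5)=+1, (3|5)=-1; (−1)^{5·11·2}·(+1)^11·(-1)^5 = -1.
v=29: a=29^0·(≡1), b=29^2·(≡15) mod 29; (1|29)=+1, (15|29)=-1; (−1)^{0·2·14}·(+1)^2·(-1)^0 = +1.
v=2: v_2(a)=4, v_2(b)=18; units ≡ 7, 7 (mod 8); ε·ε+αω+βω = 1·1+4·0+18·0 ≡ 1  ⇒  (a,b)_2 = -1.
(-2145, -36465 / ℚ) ramifies at {2, 5, 17, ∞}: a division algebra.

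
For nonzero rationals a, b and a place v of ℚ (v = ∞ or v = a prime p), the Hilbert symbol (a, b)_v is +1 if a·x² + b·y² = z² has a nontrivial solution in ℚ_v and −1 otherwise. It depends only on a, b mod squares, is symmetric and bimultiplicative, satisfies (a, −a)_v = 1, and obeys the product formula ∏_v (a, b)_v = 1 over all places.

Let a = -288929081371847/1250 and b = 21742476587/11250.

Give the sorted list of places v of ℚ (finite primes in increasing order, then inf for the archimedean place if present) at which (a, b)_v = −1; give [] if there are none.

(a, b) ≡ (-10470334, 416806) mod (ℚ^×)²; places V = {2, 3, 5, 7, 13, 17, 19, 23, 29, 37, 41, ∞}.
(a,b)_19: α=2, u≡13; β=2, v≡3 (mod 19); (13|19)=-1, (3|19)=-1; sign (−1)^0·-1^2·-1^2 = +1.
(a,b)_2: α=-1, β=-1; u≡1, v≡3 (mod 8); ε(u)ε(v)=0·1, αω(v)=-1·1, βω(u)=-1·0; sum ≡ 1  ⇒  -1.
(a,b)_5: α=-4, u≡4; β=-4, v≡4 (mod 5); (4|5)=+1, (4|5)=+1; sign (−1)^0·+1^-4·+1^-4 = +1.
(a,b)_∞: sgn(-10470334)=−, sgn(416806)=+, so +1.
(a,b)_37: α=1, u≡24; β=0, v≡25 (mod 37); (24|37)=-1, (25|37)=+1; sign (−1)^0·-1^0·+1^1 = +1.
(a,b)_13: α=0, u≡3; β=1, v≡12 (mod 13); (3|13)=+1, (12|13)=+1; sign (−1)^0·+1^1·+1^0 = +1.
(a,b)_41: α=1, u≡24; β=1, v≡1 (mod 41); (24|41)=-1, (1|41)=+1; sign (−1)^0·-1^1·+1^1 = -1.
(a,b)_3: α=0, u≡2; β=-2, v≡1 (mod 3); (2|3)=-1, (1|3)=+1; sign (−1)^0·-1^-2·+1^0 = +1.
(a,b)_7: α=1, u≡6; β=0, v≡6 (mod 7); (6|7)=-1, (6|7)=-1; sign (−1)^0·-1^0·-1^1 = -1.
(a,b)_23: α=2, u≡3; β=1, v≡15 (mod 23); (3|23)=+1, (15|23)=-1; sign (−1)^0·+1^1·-1^2 = +1.
(a,b)_29: α=1, u≡7; β=0, v≡15 (mod 29); (7|29)=+1, (15|29)=-1; sign (−1)^0·+1^0·-1^1 = -1.
(a,b)_17: α=3, u≡13; β=3, v≡15 (mod 17); (13|17)=+1, (15|17)=+1; sign (−1)^0·+1^3·+1^3 = +1.
Ram(-10470334, 416806) = {2, 7, 29, 41}; no ℚ_2-point on the conic.

[2, 7, 29, 41]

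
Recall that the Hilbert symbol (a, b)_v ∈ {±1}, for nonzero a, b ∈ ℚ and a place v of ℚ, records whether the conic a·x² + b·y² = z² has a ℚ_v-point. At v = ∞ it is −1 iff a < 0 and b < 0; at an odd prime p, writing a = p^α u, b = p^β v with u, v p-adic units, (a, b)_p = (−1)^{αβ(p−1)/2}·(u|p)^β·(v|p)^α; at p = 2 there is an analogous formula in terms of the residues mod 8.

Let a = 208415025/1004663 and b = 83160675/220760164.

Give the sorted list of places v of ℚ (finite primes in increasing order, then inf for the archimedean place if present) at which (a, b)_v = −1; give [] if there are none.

[2, 3, 7, 29]

Mod squares: a ≡ 14007, b ≡ 3. Check v ∈ {∞, 2, 3, 5, 7, 11, 13, 17, 19, 23, 29}.
v=5: a=5^2·(≡2), b=5^2·(≡3) mod 5; (2|5)=-1, (3|5)=-1; (−1)^{2·2·2}·(-1)^2·(-1)^2 = +1.
v=19: a=19^-2·(≡6), b=19^-2·(≡14) mod 19; (6|19)=+1, (14|19)=-1; (−1)^{-2·-2·9}·(+1)^-2·(-1)^-2 = +1.
v=∞: 14007 > 0 and 3 > 0  ⇒  (a,b)_∞ = +1.
v=29: a=29^1·(≡2), b=29^0·(≡10) mod 29; (2|29)=-1, (10|29)=-1; (−1)^{1·0·14}·(-1)^0·(-1)^1 = -1.
v=17: a=17^0·(≡15), b=17^-2·(≡5) mod 17; (15|17)=+1, (5|17)=-1; (−1)^{0·-2·8}·(+1)^-2·(-1)^0 = +1.
v=3: a=3^5·(≡1), b=3^9·(≡1) mod 3; (1|3)=+1, (1|3)=+1; (−1)^{5·9·1}·(+1)^9·(+1)^5 = -1.
v=13: a=13^2·(≡11), b=13^2·(≡12) mod 13; (11|13)=-1, (12|13)=+1; (−1)^{2·2·6}·(-1)^2·(+1)^2 = +1.
v=23: a=23^-1·(≡22), b=23^-2·(≡3) mod 23; (22|23)=-1, (3|23)=+1; (−1)^{-1·-2·11}·(-1)^-2·(+1)^-1 = +1.
v=2: v_2(a)=0, v_2(b)=-2; units ≡ 7, 3 (mod 8); ε·ε+αω+βω = 1·1+0·1+-2·0 ≡ 1  ⇒  (a,b)_2 = -1.
v=11: a=11^-2·(≡3), b=11^0·(≡9) mod 11; (3|11)=+1, (9|11)=+1; (−1)^{-2·0·5}·(+1)^0·(+1)^-2 = +1.
v=7: a=7^1·(≡3), b=7^0·(≡5) mod 7; (3|7)=-1, (5|7)=-1; (−1)^{1·0·3}·(-1)^0·(-1)^1 = -1.
|Ram(14007, 3)| = 4, even; anisotropic at {2, 3, 7, 29}.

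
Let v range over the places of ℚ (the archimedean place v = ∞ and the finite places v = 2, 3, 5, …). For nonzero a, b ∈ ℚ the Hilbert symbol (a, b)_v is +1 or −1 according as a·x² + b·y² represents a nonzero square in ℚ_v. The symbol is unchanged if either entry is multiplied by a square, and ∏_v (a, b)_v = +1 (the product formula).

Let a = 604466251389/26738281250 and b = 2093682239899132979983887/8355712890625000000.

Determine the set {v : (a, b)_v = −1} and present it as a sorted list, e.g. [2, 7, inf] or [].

[11, 17]

Mod squares: a ≡ 2618, b ≡ 7. Check v ∈ {∞, 2, 3, 5, 7, 11, 13, 17, 19, 29, 37}.
v=29: a=29^2·(≡12), b=29^4·(≡7) mod 29; (12|29)=-1, (7|29)=+1; (−1)^{2·4·14}·(-1)^4·(+1)^2 = +1.
v=17: a=17^1·(≡1), b=17^2·(≡14) mod 17; (1|17)=+1, (14|17)=-1; (−1)^{1·2·8}·(+1)^2·(-1)^1 = -1.
v=11: a=11^1·(≡6), b=11^2·(≡2) mod 11; (6|11)=-1, (2|11)=-1; (−1)^{1·2·5}·(-1)^2·(-1)^1 = -1.
v=∞: 2618 > 0 and 7 > 0  ⇒  (a,b)_∞ = +1.
v=19: a=19^2·(≡18), b=19^6·(≡1) mod 19; (18|19)=-1, (1|19)=+1; (−1)^{2·6·9}·(-1)^6·(+1)^2 = +1.
v=13: a=13^2·(≡2), b=13^4·(≡8) mod 13; (2|13)=-1, (8|13)=-1; (−1)^{2·4·6}·(-1)^4·(-1)^2 = +1.
v=2: v_2(a)=-1, v_2(b)=-6; units ≡ 5, 7 (mod 8); ε·ε+αω+βω = 0·1+-1·0+-6·1 ≡ 0  ⇒  (a,b)_2 = +1.
v=3: a=3^2·(≡2), b=3^2·(≡1) mod 3; (2|3)=-1, (1|3)=+1; (−1)^{2·2·1}·(-1)^2·(+1)^2 = +1.
v=37: a=37^-2·(≡10), b=37^-2·(≡11) mod 37; (10|37)=+1, (11|37)=+1; (−1)^{-2·-2·18}·(+1)^-2·(+1)^-2 = +1.
v=7: a=7^1·(≡6), b=7^1·(≡4) mod 7; (6|7)=-1, (4|7)=+1; (−1)^{1·1·3}·(-1)^1·(+1)^1 = +1.
v=5: a=5^-10·(≡3), b=5^-20·(≡2) mod 5; (3|5)=-1, (2|5)=-1; (−1)^{-10·-20·2}·(-1)^-20·(-1)^-10 = +1.
(2618, 7 / ℚ) ramifies at {11, 17}: a division algebra.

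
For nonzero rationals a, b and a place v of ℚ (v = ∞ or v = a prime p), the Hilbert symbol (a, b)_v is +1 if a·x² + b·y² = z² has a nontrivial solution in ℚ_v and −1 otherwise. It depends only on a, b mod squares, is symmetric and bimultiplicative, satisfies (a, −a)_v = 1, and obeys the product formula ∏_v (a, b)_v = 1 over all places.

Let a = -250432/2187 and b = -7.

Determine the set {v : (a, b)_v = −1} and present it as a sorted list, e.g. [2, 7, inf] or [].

Mod squares: a ≡ -11739, b ≡ -7. Check v ∈ {∞, 2, 3, 7, 13, 43}.
v=13: a=13^1·(≡5), b=13^0·(≡6) mod 13; (5|13)=-1, (6|13)=-1; (−1)^{1·0·6}·(-1)^0·(-1)^1 = -1.
v=7: a=7^1·(≡5), b=7^1·(≡6) mod 7; (5|7)=-1, (6|7)=-1; (−1)^{1·1·3}·(-1)^1·(-1)^1 = -1.
v=3: a=3^-7·(≡2), b=3^0·(≡2) mod 3; (2|3)=-1, (2|3)=-1; (−1)^{-7·0·1}·(-1)^0·(-1)^-7 = -1.
v=43: a=43^1·(≡39), b=43^0·(≡36) mod 43; (39|43)=-1, (36|43)=+1; (−1)^{1·0·21}·(-1)^0·(+1)^1 = +1.
v=2: v_2(a)=6, v_2(b)=0; units ≡ 5, 1 (mod 8); ε·ε+αω+βω = 0·0+6·0+0·1 ≡ 0  ⇒  (a,b)_2 = +1.
v=∞: -11739 < 0 and -7 < 0  ⇒  (a,b)_∞ = -1.
Ram(-11739, -7) = {3, 7, 13, ∞}; no ℚ_3-point on the conic.

[3, 7, 13, inf]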